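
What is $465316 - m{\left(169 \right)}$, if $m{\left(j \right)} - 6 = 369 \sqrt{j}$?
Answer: $460513$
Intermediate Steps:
$m{\left(j \right)} = 6 + 369 \sqrt{j}$
$465316 - m{\left(169 \right)} = 465316 - \left(6 + 369 \sqrt{169}\right) = 465316 - \left(6 + 369 \cdot 13\right) = 465316 - \left(6 + 4797\right) = 465316 - 4803 = 460513$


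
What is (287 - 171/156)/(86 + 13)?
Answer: 14867/5148 ≈ 2.8879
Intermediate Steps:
(287 - 171/156)/(86 + 13) = (287 - 171*1/156)/99 = (287 - 57/52)*(1/99) = (14867/52)*(1/99) = 14867/5148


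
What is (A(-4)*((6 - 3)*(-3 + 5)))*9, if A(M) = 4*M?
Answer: -864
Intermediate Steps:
(A(-4)*((6 - 3)*(-3 + 5)))*9 = ((4*(-4))*((6 - 3)*(-3 + 5)))*9 = -48*2*9 = -16*6*9 = -96*9 = -864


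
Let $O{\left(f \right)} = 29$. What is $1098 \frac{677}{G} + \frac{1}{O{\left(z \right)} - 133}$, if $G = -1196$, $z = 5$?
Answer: $- \frac{1486715}{2392} \approx -621.54$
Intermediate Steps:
$1098 \frac{677}{G} + \frac{1}{O{\left(z \right)} - 133} = 1098 \frac{677}{-1196} + \frac{1}{29 - 133} = 1098 \cdot 677 \left(- \frac{1}{1196}\right) + \frac{1}{-104} = 1098 \left(- \frac{677}{1196}\right) - \frac{1}{104} = - \frac{371673}{598} - \frac{1}{104} = - \frac{1486715}{2392}$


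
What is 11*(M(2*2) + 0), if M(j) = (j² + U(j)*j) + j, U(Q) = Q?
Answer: 396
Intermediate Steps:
M(j) = j + 2*j² (M(j) = (j² + j*j) + j = (j² + j²) + j = 2*j² + j = j + 2*j²)
11*(M(2*2) + 0) = 11*((2*2)*(1 + 2*(2*2)) + 0) = 11*(4*(1 + 2*4) + 0) = 11*(4*(1 + 8) + 0) = 11*(4*9 + 0) = 11*(36 + 0) = 11*36 = 396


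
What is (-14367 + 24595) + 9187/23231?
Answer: 237615855/23231 ≈ 10228.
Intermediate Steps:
(-14367 + 24595) + 9187/23231 = 10228 + 9187*(1/23231) = 10228 + 9187/23231 = 237615855/23231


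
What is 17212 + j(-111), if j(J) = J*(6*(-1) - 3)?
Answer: 18211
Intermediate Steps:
j(J) = -9*J (j(J) = J*(-6 - 3) = J*(-9) = -9*J)
17212 + j(-111) = 17212 - 9*(-111) = 17212 + 999 = 18211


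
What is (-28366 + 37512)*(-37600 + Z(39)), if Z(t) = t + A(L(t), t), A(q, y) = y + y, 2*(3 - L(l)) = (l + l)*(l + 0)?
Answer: -342819518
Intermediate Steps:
L(l) = 3 - l**2 (L(l) = 3 - (l + l)*(l + 0)/2 = 3 - 2*l*l/2 = 3 - l**2)
A(q, y) = 2*y
Z(t) = 3*t (Z(t) = t + 2*t = 3*t)
(-28366 + 37512)*(-37600 + Z(39)) = (-28366 + 37512)*(-37600 + 3*39) = 9146*(-37600 + 117) = 9146*(-37483) = -342819518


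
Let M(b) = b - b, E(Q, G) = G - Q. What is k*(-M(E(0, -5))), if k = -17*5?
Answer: 0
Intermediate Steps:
M(b) = 0
k = -85
k*(-M(E(0, -5))) = -(-85)*0 = -85*0 = 0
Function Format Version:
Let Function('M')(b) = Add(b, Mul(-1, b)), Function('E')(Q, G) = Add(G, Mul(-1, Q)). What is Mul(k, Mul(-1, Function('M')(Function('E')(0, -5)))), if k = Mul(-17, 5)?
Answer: 0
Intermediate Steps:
Function('M')(b) = 0
k = -85
Mul(k, Mul(-1, Function('M')(Function('E')(0, -5)))) = Mul(-85, Mul(-1, 0)) = Mul(-85, 0) = 0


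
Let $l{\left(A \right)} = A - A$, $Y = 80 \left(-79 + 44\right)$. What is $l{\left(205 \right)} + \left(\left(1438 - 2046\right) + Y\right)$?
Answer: $-3408$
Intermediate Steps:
$Y = -2800$ ($Y = 80 \left(-35\right) = -2800$)
$l{\left(A \right)} = 0$
$l{\left(205 \right)} + \left(\left(1438 - 2046\right) + Y\right) = 0 + \left(\left(1438 - 2046\right) - 2800\right) = 0 - 3408 = -3408$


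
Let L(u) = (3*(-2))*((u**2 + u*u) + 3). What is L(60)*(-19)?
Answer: 821142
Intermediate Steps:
L(u) = -18 - 12*u**2 (L(u) = -6*((u**2 + u**2) + 3) = -6*(2*u**2 + 3) = -6*(3 + 2*u**2) = -18 - 12*u**2)
L(60)*(-19) = (-18 - 12*60**2)*(-19) = (-18 - 12*3600)*(-19) = (-18 - 43200)*(-19) = -43218*(-19) = 821142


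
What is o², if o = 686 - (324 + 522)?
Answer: 25600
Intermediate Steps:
o = -160 (o = 686 - 1*846 = 686 - 846 = -160)
o² = (-160)² = 25600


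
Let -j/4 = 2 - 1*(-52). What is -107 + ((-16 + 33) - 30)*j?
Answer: 2701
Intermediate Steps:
j = -216 (j = -4*(2 - 1*(-52)) = -4*(2 + 52) = -4*54 = -216)
-107 + ((-16 + 33) - 30)*j = -107 + ((-16 + 33) - 30)*(-216) = -107 + (17 - 30)*(-216) = -107 - 13*(-216) = -107 + 2808 = 2701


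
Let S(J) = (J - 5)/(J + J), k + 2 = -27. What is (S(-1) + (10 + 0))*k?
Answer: -377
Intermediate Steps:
k = -29 (k = -2 - 27 = -29)
S(J) = (-5 + J)/(2*J) (S(J) = (-5 + J)/((2*J)) = (-5 + J)*(1/(2*J)) = (-5 + J)/(2*J))
(S(-1) + (10 + 0))*k = ((½)*(-5 - 1)/(-1) + (10 + 0))*(-29) = ((½)*(-1)*(-6) + 10)*(-29) = (3 + 10)*(-29) = 13*(-29) = -377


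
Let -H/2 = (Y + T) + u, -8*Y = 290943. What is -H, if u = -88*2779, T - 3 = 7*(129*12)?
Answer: -2160647/4 ≈ -5.4016e+5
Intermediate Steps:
T = 10839 (T = 3 + 7*(129*12) = 3 + 7*1548 = 3 + 10836 = 10839)
u = -244552
Y = -290943/8 (Y = -1/8*290943 = -290943/8 ≈ -36368.)
H = 2160647/4 (H = -2*((-290943/8 + 10839) - 244552) = -2*(-204231/8 - 244552) = -2*(-2160647/8) = 2160647/4 ≈ 5.4016e+5)
-H = -1*2160647/4 = -2160647/4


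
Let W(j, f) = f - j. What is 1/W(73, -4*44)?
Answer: -1/249 ≈ -0.0040161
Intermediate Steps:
1/W(73, -4*44) = 1/(-4*44 - 1*73) = 1/(-176 - 73) = 1/(-249) = -1/249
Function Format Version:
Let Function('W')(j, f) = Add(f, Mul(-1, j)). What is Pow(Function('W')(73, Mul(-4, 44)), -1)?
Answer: Rational(-1, 249) ≈ -0.0040161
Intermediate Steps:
Pow(Function('W')(73, Mul(-4, 44)), -1) = Pow(Add(Mul(-4, 44), Mul(-1, 73)), -1) = Pow(Add(-176, -73), -1) = Pow(-249, -1) = Rational(-1, 249)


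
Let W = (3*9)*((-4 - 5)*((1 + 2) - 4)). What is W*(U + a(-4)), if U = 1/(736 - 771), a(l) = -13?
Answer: -110808/35 ≈ -3165.9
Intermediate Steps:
W = 243 (W = 27*(-9*(3 - 4)) = 27*(-9*(-1)) = 27*9 = 243)
U = -1/35 (U = 1/(-35) = -1/35 ≈ -0.028571)
W*(U + a(-4)) = 243*(-1/35 - 13) = 243*(-456/35) = -110808/35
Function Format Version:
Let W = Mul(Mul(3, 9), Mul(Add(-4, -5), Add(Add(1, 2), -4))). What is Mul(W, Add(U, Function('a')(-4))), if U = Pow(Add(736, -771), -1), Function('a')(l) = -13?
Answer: Rational(-110808, 35) ≈ -3165.9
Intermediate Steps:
W = 243 (W = Mul(27, Mul(-9, Add(3, -4))) = Mul(27, Mul(-9, -1)) = Mul(27, 9) = 243)
U = Rational(-1, 35) (U = Pow(-35, -1) = Rational(-1, 35) ≈ -0.028571)
Mul(W, Add(U, Function('a')(-4))) = Mul(243, Add(Rational(-1, 35), -13)) = Mul(243, Rational(-456, 35)) = Rational(-110808, 35)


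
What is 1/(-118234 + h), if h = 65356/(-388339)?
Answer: -388339/45914938682 ≈ -8.4578e-6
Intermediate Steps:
h = -65356/388339 (h = 65356*(-1/388339) = -65356/388339 ≈ -0.16830)
1/(-118234 + h) = 1/(-118234 - 65356/388339) = 1/(-45914938682/388339) = -388339/45914938682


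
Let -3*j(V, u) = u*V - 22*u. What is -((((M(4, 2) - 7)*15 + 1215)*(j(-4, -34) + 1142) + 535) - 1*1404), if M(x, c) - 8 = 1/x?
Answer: -2089057/2 ≈ -1.0445e+6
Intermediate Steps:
M(x, c) = 8 + 1/x
j(V, u) = 22*u/3 - V*u/3 (j(V, u) = -(u*V - 22*u)/3 = -(V*u - 22*u)/3 = -(-22*u + V*u)/3 = 22*u/3 - V*u/3)
-((((M(4, 2) - 7)*15 + 1215)*(j(-4, -34) + 1142) + 535) - 1*1404) = -(((((8 + 1/4) - 7)*15 + 1215)*((⅓)*(-34)*(22 - 1*(-4)) + 1142) + 535) - 1*1404) = -(((((8 + ¼) - 7)*15 + 1215)*((⅓)*(-34)*(22 + 4) + 1142) + 535) - 1404) = -((((33/4 - 7)*15 + 1215)*((⅓)*(-34)*26 + 1142) + 535) - 1404) = -((((5/4)*15 + 1215)*(-884/3 + 1142) + 535) - 1404) = -(((75/4 + 1215)*(2542/3) + 535) - 1404) = -(((4935/4)*(2542/3) + 535) - 1404) = -((2090795/2 + 535) - 1404) = -(2091865/2 - 1404) = -1*2089057/2 = -2089057/2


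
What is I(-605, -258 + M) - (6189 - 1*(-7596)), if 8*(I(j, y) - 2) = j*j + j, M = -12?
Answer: 63789/2 ≈ 31895.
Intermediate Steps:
I(j, y) = 2 + j/8 + j²/8 (I(j, y) = 2 + (j*j + j)/8 = 2 + (j² + j)/8 = 2 + (j + j²)/8 = 2 + (j/8 + j²/8) = 2 + j/8 + j²/8)
I(-605, -258 + M) - (6189 - 1*(-7596)) = (2 + (⅛)*(-605) + (⅛)*(-605)²) - (6189 - 1*(-7596)) = (2 - 605/8 + (⅛)*366025) - (6189 + 7596) = (2 - 605/8 + 366025/8) - 1*13785 = 91359/2 - 13785 = 63789/2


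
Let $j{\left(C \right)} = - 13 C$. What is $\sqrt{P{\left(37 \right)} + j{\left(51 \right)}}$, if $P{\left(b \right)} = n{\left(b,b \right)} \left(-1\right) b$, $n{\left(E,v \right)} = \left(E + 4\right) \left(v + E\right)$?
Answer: $i \sqrt{112921} \approx 336.04 i$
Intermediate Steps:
$n{\left(E,v \right)} = \left(4 + E\right) \left(E + v\right)$
$P{\left(b \right)} = b \left(- 8 b - 2 b^{2}\right)$ ($P{\left(b \right)} = \left(b^{2} + 4 b + 4 b + b b\right) \left(-1\right) b = \left(b^{2} + 4 b + 4 b + b^{2}\right) \left(-1\right) b = \left(2 b^{2} + 8 b\right) \left(-1\right) b = \left(- 8 b - 2 b^{2}\right) b = b \left(- 8 b - 2 b^{2}\right)$)
$\sqrt{P{\left(37 \right)} + j{\left(51 \right)}} = \sqrt{- 2 \cdot 37^{2} \left(4 + 37\right) - 663} = \sqrt{\left(-2\right) 1369 \cdot 41 - 663} = \sqrt{-112258 - 663} = \sqrt{-112921} = i \sqrt{112921}$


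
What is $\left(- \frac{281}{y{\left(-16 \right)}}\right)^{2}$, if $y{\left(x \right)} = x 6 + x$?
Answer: $\frac{78961}{12544} \approx 6.2947$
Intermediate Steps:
$y{\left(x \right)} = 7 x$ ($y{\left(x \right)} = 6 x + x = 7 x$)
$\left(- \frac{281}{y{\left(-16 \right)}}\right)^{2} = \left(- \frac{281}{7 \left(-16\right)}\right)^{2} = \left(- \frac{281}{-112}\right)^{2} = \left(\left(-281\right) \left(- \frac{1}{112}\right)\right)^{2} = \left(\frac{281}{112}\right)^{2} = \frac{78961}{12544}$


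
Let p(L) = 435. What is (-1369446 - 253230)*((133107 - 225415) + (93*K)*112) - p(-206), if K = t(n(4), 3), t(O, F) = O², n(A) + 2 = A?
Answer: 82178802909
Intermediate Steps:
n(A) = -2 + A
K = 4 (K = (-2 + 4)² = 2² = 4)
(-1369446 - 253230)*((133107 - 225415) + (93*K)*112) - p(-206) = (-1369446 - 253230)*((133107 - 225415) + (93*4)*112) - 1*435 = -1622676*(-92308 + 372*112) - 435 = -1622676*(-92308 + 41664) - 435 = -1622676*(-50644) - 435 = 82178803344 - 435 = 82178802909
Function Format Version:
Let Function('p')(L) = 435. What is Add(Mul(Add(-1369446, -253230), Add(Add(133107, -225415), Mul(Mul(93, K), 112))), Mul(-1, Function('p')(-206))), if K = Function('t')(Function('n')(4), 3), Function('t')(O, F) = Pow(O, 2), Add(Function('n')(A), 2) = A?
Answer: 82178802909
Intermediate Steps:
Function('n')(A) = Add(-2, A)
K = 4 (K = Pow(Add(-2, 4), 2) = Pow(2, 2) = 4)
Add(Mul(Add(-1369446, -253230), Add(Add(133107, -225415), Mul(Mul(93, K), 112))), Mul(-1, Function('p')(-206))) = Add(Mul(Add(-1369446, -253230), Add(Add(133107, -225415), Mul(Mul(93, 4), 112))), Mul(-1, 435)) = Add(Mul(-1622676, Add(-92308, Mul(372, 112))), -435) = Add(Mul(-1622676, Add(-92308, 41664)), -435) = Add(Mul(-1622676, -50644), -435) = Add(82178803344, -435) = 82178802909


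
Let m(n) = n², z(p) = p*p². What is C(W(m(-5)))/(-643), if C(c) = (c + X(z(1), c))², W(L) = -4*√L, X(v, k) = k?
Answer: -1600/643 ≈ -2.4883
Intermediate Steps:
z(p) = p³
C(c) = 4*c² (C(c) = (c + c)² = (2*c)² = 4*c²)
C(W(m(-5)))/(-643) = (4*(-4*√((-5)²))²)/(-643) = (4*(-4*√25)²)*(-1/643) = (4*(-4*5)²)*(-1/643) = (4*(-20)²)*(-1/643) = (4*400)*(-1/643) = 1600*(-1/643) = -1600/643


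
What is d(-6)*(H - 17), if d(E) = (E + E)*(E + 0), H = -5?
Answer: -1584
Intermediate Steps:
d(E) = 2*E² (d(E) = (2*E)*E = 2*E²)
d(-6)*(H - 17) = (2*(-6)²)*(-5 - 17) = (2*36)*(-22) = 72*(-22) = -1584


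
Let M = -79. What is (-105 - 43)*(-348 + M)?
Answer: 63196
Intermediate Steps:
(-105 - 43)*(-348 + M) = (-105 - 43)*(-348 - 79) = -148*(-427) = 63196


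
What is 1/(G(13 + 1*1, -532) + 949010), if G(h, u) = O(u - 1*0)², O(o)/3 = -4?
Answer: 1/949154 ≈ 1.0536e-6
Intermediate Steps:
O(o) = -12 (O(o) = 3*(-4) = -12)
G(h, u) = 144 (G(h, u) = (-12)² = 144)
1/(G(13 + 1*1, -532) + 949010) = 1/(144 + 949010) = 1/949154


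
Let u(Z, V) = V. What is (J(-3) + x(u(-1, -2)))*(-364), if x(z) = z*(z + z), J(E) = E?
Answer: -1820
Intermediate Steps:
x(z) = 2*z² (x(z) = z*(2*z) = 2*z²)
(J(-3) + x(u(-1, -2)))*(-364) = (-3 + 2*(-2)²)*(-364) = (-3 + 2*4)*(-364) = (-3 + 8)*(-364) = 5*(-364) = -1820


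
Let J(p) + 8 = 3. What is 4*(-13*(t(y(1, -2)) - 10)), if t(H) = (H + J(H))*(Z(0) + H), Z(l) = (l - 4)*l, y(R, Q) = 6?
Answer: 208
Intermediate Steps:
Z(l) = l*(-4 + l) (Z(l) = (-4 + l)*l = l*(-4 + l))
J(p) = -5 (J(p) = -8 + 3 = -5)
t(H) = H*(-5 + H) (t(H) = (H - 5)*(0*(-4 + 0) + H) = (-5 + H)*(0*(-4) + H) = (-5 + H)*(0 + H) = (-5 + H)*H = H*(-5 + H))
4*(-13*(t(y(1, -2)) - 10)) = 4*(-13*(6*(-5 + 6) - 10)) = 4*(-13*(6*1 - 10)) = 4*(-13*(6 - 10)) = 4*(-13*(-4)) = 4*52 = 208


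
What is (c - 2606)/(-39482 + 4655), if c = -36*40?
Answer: 4046/34827 ≈ 0.11617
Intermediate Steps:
c = -1440
(c - 2606)/(-39482 + 4655) = (-1440 - 2606)/(-39482 + 4655) = -4046/(-34827) = -4046*(-1/34827) = 4046/34827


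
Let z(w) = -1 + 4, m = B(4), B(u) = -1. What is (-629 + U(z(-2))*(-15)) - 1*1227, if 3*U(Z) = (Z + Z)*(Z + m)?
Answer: -1916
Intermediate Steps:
m = -1
z(w) = 3
U(Z) = 2*Z*(-1 + Z)/3 (U(Z) = ((Z + Z)*(Z - 1))/3 = ((2*Z)*(-1 + Z))/3 = (2*Z*(-1 + Z))/3 = 2*Z*(-1 + Z)/3)
(-629 + U(z(-2))*(-15)) - 1*1227 = (-629 + ((2/3)*3*(-1 + 3))*(-15)) - 1*1227 = (-629 + ((2/3)*3*2)*(-15)) - 1227 = (-629 + 4*(-15)) - 1227 = (-629 - 60) - 1227 = -689 - 1227 = -1916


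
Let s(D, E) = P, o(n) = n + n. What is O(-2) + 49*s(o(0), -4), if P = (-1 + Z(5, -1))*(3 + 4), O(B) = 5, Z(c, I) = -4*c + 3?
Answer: -6169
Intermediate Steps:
Z(c, I) = 3 - 4*c
o(n) = 2*n
P = -126 (P = (-1 + (3 - 4*5))*(3 + 4) = (-1 + (3 - 20))*7 = (-1 - 17)*7 = -18*7 = -126)
s(D, E) = -126
O(-2) + 49*s(o(0), -4) = 5 + 49*(-126) = 5 - 6174 = -6169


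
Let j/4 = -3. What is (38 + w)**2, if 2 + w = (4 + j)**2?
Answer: 10000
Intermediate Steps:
j = -12 (j = 4*(-3) = -12)
w = 62 (w = -2 + (4 - 12)**2 = -2 + (-8)**2 = -2 + 64 = 62)
(38 + w)**2 = (38 + 62)**2 = 100**2 = 10000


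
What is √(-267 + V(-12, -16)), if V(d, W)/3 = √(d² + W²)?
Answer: 3*I*√23 ≈ 14.387*I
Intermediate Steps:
V(d, W) = 3*√(W² + d²) (V(d, W) = 3*√(d² + W²) = 3*√(W² + d²))
√(-267 + V(-12, -16)) = √(-267 + 3*√((-16)² + (-12)²)) = √(-267 + 3*√(256 + 144)) = √(-267 + 3*√400) = √(-267 + 3*20) = √(-267 + 60) = √(-207) = 3*I*√23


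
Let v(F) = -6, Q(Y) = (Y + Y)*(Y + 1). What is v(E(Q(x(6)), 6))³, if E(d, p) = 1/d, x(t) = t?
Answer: -216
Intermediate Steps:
Q(Y) = 2*Y*(1 + Y) (Q(Y) = (2*Y)*(1 + Y) = 2*Y*(1 + Y))
v(E(Q(x(6)), 6))³ = (-6)³ = -216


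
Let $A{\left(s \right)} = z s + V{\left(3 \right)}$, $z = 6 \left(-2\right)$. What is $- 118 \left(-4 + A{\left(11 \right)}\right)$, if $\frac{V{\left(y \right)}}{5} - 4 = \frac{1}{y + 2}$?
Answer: $13570$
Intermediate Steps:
$V{\left(y \right)} = 20 + \frac{5}{2 + y}$ ($V{\left(y \right)} = 20 + \frac{5}{y + 2} = 20 + \frac{5}{2 + y}$)
$z = -12$
$A{\left(s \right)} = 21 - 12 s$ ($A{\left(s \right)} = - 12 s + \frac{5 \left(9 + 4 \cdot 3\right)}{2 + 3} = - 12 s + \frac{5 \left(9 + 12\right)}{5} = - 12 s + 5 \cdot \frac{1}{5} \cdot 21 = - 12 s + 21 = 21 - 12 s$)
$- 118 \left(-4 + A{\left(11 \right)}\right) = - 118 \left(-4 + \left(21 - 132\right)\right) = - 118 \left(-4 - 111\right) = \left(-118\right) \left(-115\right) = 13570$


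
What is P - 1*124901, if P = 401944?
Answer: 277043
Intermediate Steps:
P - 1*124901 = 401944 - 1*124901 = 401944 - 124901 = 277043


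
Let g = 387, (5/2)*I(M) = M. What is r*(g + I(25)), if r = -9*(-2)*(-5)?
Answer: -35730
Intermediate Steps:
I(M) = 2*M/5
r = -90 (r = 18*(-5) = -90)
r*(g + I(25)) = -90*(387 + (⅖)*25) = -90*(387 + 10) = -90*397 = -35730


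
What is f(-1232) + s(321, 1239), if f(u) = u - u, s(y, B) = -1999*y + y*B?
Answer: -243960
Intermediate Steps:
s(y, B) = -1999*y + B*y
f(u) = 0
f(-1232) + s(321, 1239) = 0 + 321*(-1999 + 1239) = 0 + 321*(-760) = 0 - 243960 = -243960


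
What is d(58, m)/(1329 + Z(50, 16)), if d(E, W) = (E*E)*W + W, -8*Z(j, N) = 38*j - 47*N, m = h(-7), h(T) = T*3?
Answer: -141330/2371 ≈ -59.608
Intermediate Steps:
h(T) = 3*T
m = -21 (m = 3*(-7) = -21)
Z(j, N) = -19*j/4 + 47*N/8 (Z(j, N) = -(38*j - 47*N)/8 = -(-47*N + 38*j)/8 = -19*j/4 + 47*N/8)
d(E, W) = W + W*E² (d(E, W) = E²*W + W = W*E² + W = W + W*E²)
d(58, m)/(1329 + Z(50, 16)) = (-21*(1 + 58²))/(1329 + (-19/4*50 + (47/8)*16)) = (-21*(1 + 3364))/(1329 + (-475/2 + 94)) = (-21*3365)/(1329 - 287/2) = -70665/2371/2 = -70665*2/2371 = -141330/2371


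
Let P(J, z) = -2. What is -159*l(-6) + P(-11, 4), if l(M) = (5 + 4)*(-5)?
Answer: 7153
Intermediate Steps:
l(M) = -45 (l(M) = 9*(-5) = -45)
-159*l(-6) + P(-11, 4) = -159*(-45) - 2 = 7155 - 2 = 7153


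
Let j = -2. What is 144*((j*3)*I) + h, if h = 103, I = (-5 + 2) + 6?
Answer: -2489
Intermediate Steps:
I = 3 (I = -3 + 6 = 3)
144*((j*3)*I) + h = 144*(-2*3*3) + 103 = 144*(-6*3) + 103 = 144*(-18) + 103 = -2592 + 103 = -2489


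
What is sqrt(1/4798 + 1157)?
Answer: sqrt(26635075026)/4798 ≈ 34.015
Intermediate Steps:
sqrt(1/4798 + 1157) = sqrt(5551287/4798) = sqrt(26635075026)/4798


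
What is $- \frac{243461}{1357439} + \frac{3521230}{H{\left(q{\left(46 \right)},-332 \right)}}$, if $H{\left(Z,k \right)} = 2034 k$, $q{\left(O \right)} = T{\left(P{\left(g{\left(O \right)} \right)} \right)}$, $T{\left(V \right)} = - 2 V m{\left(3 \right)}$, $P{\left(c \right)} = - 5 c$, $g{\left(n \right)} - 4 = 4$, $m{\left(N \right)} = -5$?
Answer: $- \frac{2472130610869}{458331133716} \approx -5.3938$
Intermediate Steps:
$g{\left(n \right)} = 8$ ($g{\left(n \right)} = 4 + 4 = 8$)
$T{\left(V \right)} = 10 V$ ($T{\left(V \right)} = - 2 V \left(-5\right) = 10 V$)
$q{\left(O \right)} = -400$ ($q{\left(O \right)} = 10 \left(\left(-5\right) 8\right) = 10 \left(-40\right) = -400$)
$- \frac{243461}{1357439} + \frac{3521230}{H{\left(q{\left(46 \right)},-332 \right)}} = - \frac{243461}{1357439} + \frac{3521230}{2034 \left(-332\right)} = \left(-243461\right) \frac{1}{1357439} + \frac{3521230}{-675288} = - \frac{243461}{1357439} + 3521230 \left(- \frac{1}{675288}\right) = - \frac{243461}{1357439} - \frac{1760615}{337644} = - \frac{2472130610869}{458331133716}$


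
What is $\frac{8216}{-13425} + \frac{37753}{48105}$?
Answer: $\frac{7440223}{43053975} \approx 0.17281$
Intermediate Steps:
$\frac{8216}{-13425} + \frac{37753}{48105} = 8216 \left(- \frac{1}{13425}\right) + 37753 \cdot \frac{1}{48105} = - \frac{8216}{13425} + \frac{37753}{48105} = \frac{7440223}{43053975}$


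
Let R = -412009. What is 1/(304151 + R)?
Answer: -1/107858 ≈ -9.2714e-6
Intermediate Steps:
1/(304151 + R) = 1/(304151 - 412009) = 1/(-107858) = -1/107858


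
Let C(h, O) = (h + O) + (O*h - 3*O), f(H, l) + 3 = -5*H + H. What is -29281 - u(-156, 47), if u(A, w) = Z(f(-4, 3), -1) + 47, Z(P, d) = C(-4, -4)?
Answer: -29348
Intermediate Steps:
f(H, l) = -3 - 4*H (f(H, l) = -3 + (-5*H + H) = -3 - 4*H)
C(h, O) = h - 2*O + O*h (C(h, O) = (O + h) + (-3*O + O*h) = h - 2*O + O*h)
Z(P, d) = 20 (Z(P, d) = -4 - 2*(-4) - 4*(-4) = -4 + 8 + 16 = 20)
u(A, w) = 67 (u(A, w) = 20 + 47 = 67)
-29281 - u(-156, 47) = -29281 - 1*67 = -29281 - 67 = -29348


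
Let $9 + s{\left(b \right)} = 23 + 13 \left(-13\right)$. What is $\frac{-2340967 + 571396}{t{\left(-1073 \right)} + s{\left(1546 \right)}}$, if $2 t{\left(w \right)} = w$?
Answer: $\frac{1179714}{461} \approx 2559.0$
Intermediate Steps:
$s{\left(b \right)} = -155$ ($s{\left(b \right)} = -9 + \left(23 + 13 \left(-13\right)\right) = -9 + \left(23 - 169\right) = -9 - 146 = -155$)
$t{\left(w \right)} = \frac{w}{2}$
$\frac{-2340967 + 571396}{t{\left(-1073 \right)} + s{\left(1546 \right)}} = \frac{-2340967 + 571396}{\frac{1}{2} \left(-1073\right) - 155} = - \frac{1769571}{- \frac{1073}{2} - 155} = - \frac{1769571}{- \frac{1383}{2}} = \left(-1769571\right) \left(- \frac{2}{1383}\right) = \frac{1179714}{461}$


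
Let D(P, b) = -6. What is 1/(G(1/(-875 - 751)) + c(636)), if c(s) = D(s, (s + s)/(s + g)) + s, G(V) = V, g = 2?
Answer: 1626/1024379 ≈ 0.0015873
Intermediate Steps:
c(s) = -6 + s
1/(G(1/(-875 - 751)) + c(636)) = 1/(1/(-875 - 751) + (-6 + 636)) = 1/(1/(-1626) + 630) = 1/(-1/1626 + 630) = 1/(1024379/1626) = 1626/1024379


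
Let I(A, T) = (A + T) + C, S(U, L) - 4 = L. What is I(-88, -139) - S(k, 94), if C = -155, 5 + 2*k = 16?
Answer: -480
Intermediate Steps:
k = 11/2 (k = -5/2 + (1/2)*16 = -5/2 + 8 = 11/2 ≈ 5.5000)
S(U, L) = 4 + L
I(A, T) = -155 + A + T (I(A, T) = (A + T) - 155 = -155 + A + T)
I(-88, -139) - S(k, 94) = (-155 - 88 - 139) - (4 + 94) = -382 - 1*98 = -382 - 98 = -480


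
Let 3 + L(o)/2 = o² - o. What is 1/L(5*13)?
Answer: 1/8314 ≈ 0.00012028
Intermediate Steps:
L(o) = -6 - 2*o + 2*o² (L(o) = -6 + 2*(o² - o) = -6 + (-2*o + 2*o²) = -6 - 2*o + 2*o²)
1/L(5*13) = 1/(-6 - 10*13 + 2*(5*13)²) = 1/(-6 - 2*65 + 2*65²) = 1/(-6 - 130 + 2*4225) = 1/(-6 - 130 + 8450) = 1/8314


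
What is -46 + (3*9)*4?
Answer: 62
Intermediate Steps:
-46 + (3*9)*4 = -46 + 27*4 = -46 + 108 = 62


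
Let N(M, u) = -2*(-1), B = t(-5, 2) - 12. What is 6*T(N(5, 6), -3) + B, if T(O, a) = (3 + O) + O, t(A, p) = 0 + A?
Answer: 25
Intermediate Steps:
t(A, p) = A
B = -17 (B = -5 - 12 = -17)
N(M, u) = 2
T(O, a) = 3 + 2*O
6*T(N(5, 6), -3) + B = 6*(3 + 2*2) - 17 = 6*(3 + 4) - 17 = 6*7 - 17 = 42 - 17 = 25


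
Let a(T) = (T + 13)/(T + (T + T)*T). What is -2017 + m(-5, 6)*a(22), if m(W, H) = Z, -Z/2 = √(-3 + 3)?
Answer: -2017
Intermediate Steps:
Z = 0 (Z = -2*√(-3 + 3) = -2*√0 = -2*0 = 0)
m(W, H) = 0
a(T) = (13 + T)/(T + 2*T²) (a(T) = (13 + T)/(T + (2*T)*T) = (13 + T)/(T + 2*T²))
-2017 + m(-5, 6)*a(22) = -2017 + 0*((13 + 22)/(22*(1 + 2*22))) = -2017 + 0*((1/22)*35/(1 + 44)) = -2017 + 0*((1/22)*35/45) = -2017 + 0*((1/22)*(1/45)*35) = -2017 + 0*(7/198) = -2017 + 0 = -2017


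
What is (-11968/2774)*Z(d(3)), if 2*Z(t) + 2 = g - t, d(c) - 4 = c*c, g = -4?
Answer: 2992/73 ≈ 40.986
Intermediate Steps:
d(c) = 4 + c² (d(c) = 4 + c*c = 4 + c²)
Z(t) = -3 - t/2 (Z(t) = -1 + (-4 - t)/2 = -1 + (-2 - t/2) = -3 - t/2)
(-11968/2774)*Z(d(3)) = (-11968/2774)*(-3 - (4 + 3²)/2) = (-11968*1/2774)*(-3 - (4 + 9)/2) = -5984*(-3 - ½*13)/1387 = -5984*(-3 - 13/2)/1387 = -5984/1387*(-19/2) = 2992/73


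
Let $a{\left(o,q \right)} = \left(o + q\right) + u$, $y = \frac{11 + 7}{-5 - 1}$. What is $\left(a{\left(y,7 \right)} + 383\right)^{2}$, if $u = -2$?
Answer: $148225$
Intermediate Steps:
$y = -3$ ($y = \frac{18}{-6} = 18 \left(- \frac{1}{6}\right) = -3$)
$a{\left(o,q \right)} = -2 + o + q$ ($a{\left(o,q \right)} = \left(o + q\right) - 2 = -2 + o + q$)
$\left(a{\left(y,7 \right)} + 383\right)^{2} = \left(\left(-2 - 3 + 7\right) + 383\right)^{2} = \left(2 + 383\right)^{2} = 385^{2} = 148225$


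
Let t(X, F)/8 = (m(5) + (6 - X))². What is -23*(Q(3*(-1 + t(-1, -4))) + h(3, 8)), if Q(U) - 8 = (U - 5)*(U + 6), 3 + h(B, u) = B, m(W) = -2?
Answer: -8210632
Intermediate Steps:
h(B, u) = -3 + B
t(X, F) = 8*(4 - X)² (t(X, F) = 8*(-2 + (6 - X))² = 8*(4 - X)²)
Q(U) = 8 + (-5 + U)*(6 + U) (Q(U) = 8 + (U - 5)*(U + 6) = 8 + (-5 + U)*(6 + U))
-23*(Q(3*(-1 + t(-1, -4))) + h(3, 8)) = -23*((-22 + 3*(-1 + 8*(-4 - 1)²) + (3*(-1 + 8*(-4 - 1)²))²) + (-3 + 3)) = -23*((-22 + 3*(-1 + 8*(-5)²) + (3*(-1 + 8*(-5)²))²) + 0) = -23*((-22 + 3*(-1 + 8*25) + (3*(-1 + 8*25))²) + 0) = -23*((-22 + 3*(-1 + 200) + (3*(-1 + 200))²) + 0) = -23*((-22 + 3*199 + (3*199)²) + 0) = -23*((-22 + 597 + 597²) + 0) = -23*((-22 + 597 + 356409) + 0) = -23*(356984 + 0) = -23*356984 = -8210632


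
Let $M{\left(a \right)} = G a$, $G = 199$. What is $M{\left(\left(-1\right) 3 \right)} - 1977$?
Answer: $-2574$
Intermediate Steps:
$M{\left(a \right)} = 199 a$
$M{\left(\left(-1\right) 3 \right)} - 1977 = 199 \left(\left(-1\right) 3\right) - 1977 = 199 \left(-3\right) - 1977 = -597 - 1977 = -2574$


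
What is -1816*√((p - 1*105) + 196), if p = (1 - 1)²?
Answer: -1816*√91 ≈ -17324.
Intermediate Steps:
p = 0 (p = 0² = 0)
-1816*√((p - 1*105) + 196) = -1816*√((0 - 1*105) + 196) = -1816*√((0 - 105) + 196) = -1816*√(-105 + 196) = -1816*√91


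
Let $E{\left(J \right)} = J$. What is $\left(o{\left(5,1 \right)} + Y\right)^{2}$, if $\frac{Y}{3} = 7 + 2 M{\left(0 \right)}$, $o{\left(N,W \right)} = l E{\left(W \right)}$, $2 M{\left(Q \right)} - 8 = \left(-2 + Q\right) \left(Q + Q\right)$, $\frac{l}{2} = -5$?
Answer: $1225$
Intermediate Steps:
$l = -10$ ($l = 2 \left(-5\right) = -10$)
$M{\left(Q \right)} = 4 + Q \left(-2 + Q\right)$ ($M{\left(Q \right)} = 4 + \frac{\left(-2 + Q\right) \left(Q + Q\right)}{2} = 4 + \frac{\left(-2 + Q\right) 2 Q}{2} = 4 + \frac{2 Q \left(-2 + Q\right)}{2} = 4 + Q \left(-2 + Q\right)$)
$o{\left(N,W \right)} = - 10 W$
$Y = 45$ ($Y = 3 \left(7 + 2 \left(4 + 0^{2} - 0\right)\right) = 3 \left(7 + 2 \left(4 + 0 + 0\right)\right) = 3 \left(7 + 2 \cdot 4\right) = 3 \left(7 + 8\right) = 3 \cdot 15 = 45$)
$\left(o{\left(5,1 \right)} + Y\right)^{2} = \left(\left(-10\right) 1 + 45\right)^{2} = \left(-10 + 45\right)^{2} = 35^{2} = 1225$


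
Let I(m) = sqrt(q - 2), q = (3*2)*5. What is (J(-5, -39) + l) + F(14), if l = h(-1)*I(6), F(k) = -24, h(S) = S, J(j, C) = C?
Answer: -63 - 2*sqrt(7) ≈ -68.292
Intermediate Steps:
q = 30 (q = 6*5 = 30)
I(m) = 2*sqrt(7) (I(m) = sqrt(30 - 2) = sqrt(28) = 2*sqrt(7))
l = -2*sqrt(7) ≈ -5.2915
(J(-5, -39) + l) + F(14) = (-39 - 2*sqrt(7)) - 24 = -63 - 2*sqrt(7)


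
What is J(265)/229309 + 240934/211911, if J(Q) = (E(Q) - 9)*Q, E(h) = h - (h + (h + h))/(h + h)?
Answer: 139080284447/97186198998 ≈ 1.4311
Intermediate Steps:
E(h) = -3/2 + h (E(h) = h - (h + 2*h)/(2*h) = h - 3*h*1/(2*h) = h - 1*3/2 = h - 3/2 = -3/2 + h)
J(Q) = Q*(-21/2 + Q) (J(Q) = ((-3/2 + Q) - 9)*Q = (-21/2 + Q)*Q = Q*(-21/2 + Q))
J(265)/229309 + 240934/211911 = ((1/2)*265*(-21 + 2*265))/229309 + 240934/211911 = ((1/2)*265*(-21 + 530))*(1/229309) + 240934*(1/211911) = ((1/2)*265*509)*(1/229309) + 240934/211911 = (134885/2)*(1/229309) + 240934/211911 = 134885/458618 + 240934/211911 = 139080284447/97186198998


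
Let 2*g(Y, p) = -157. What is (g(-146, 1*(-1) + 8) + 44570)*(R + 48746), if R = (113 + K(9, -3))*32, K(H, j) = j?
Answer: 2325392739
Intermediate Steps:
g(Y, p) = -157/2 (g(Y, p) = (1/2)*(-157) = -157/2)
R = 3520 (R = (113 - 3)*32 = 110*32 = 3520)
(g(-146, 1*(-1) + 8) + 44570)*(R + 48746) = (-157/2 + 44570)*(3520 + 48746) = (88983/2)*52266 = 2325392739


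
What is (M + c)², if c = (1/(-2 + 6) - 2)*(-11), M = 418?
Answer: 3059001/16 ≈ 1.9119e+5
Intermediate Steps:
c = 77/4 (c = (1/4 - 2)*(-11) = (¼ - 2)*(-11) = -7/4*(-11) = 77/4 ≈ 19.250)
(M + c)² = (418 + 77/4)² = (1749/4)² = 3059001/16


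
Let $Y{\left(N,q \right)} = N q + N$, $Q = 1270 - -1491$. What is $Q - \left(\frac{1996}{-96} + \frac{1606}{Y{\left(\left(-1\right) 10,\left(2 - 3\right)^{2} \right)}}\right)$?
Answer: $\frac{343451}{120} \approx 2862.1$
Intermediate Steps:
$Q = 2761$ ($Q = 1270 + 1491 = 2761$)
$Y{\left(N,q \right)} = N + N q$
$Q - \left(\frac{1996}{-96} + \frac{1606}{Y{\left(\left(-1\right) 10,\left(2 - 3\right)^{2} \right)}}\right) = 2761 - \left(\frac{1996}{-96} + \frac{1606}{\left(-1\right) 10 \left(1 + \left(2 - 3\right)^{2}\right)}\right) = 2761 - \left(1996 \left(- \frac{1}{96}\right) + \frac{1606}{\left(-10\right) \left(1 + \left(-1\right)^{2}\right)}\right) = 2761 - \left(- \frac{499}{24} + \frac{1606}{\left(-10\right) \left(1 + 1\right)}\right) = 2761 - \left(- \frac{499}{24} + \frac{1606}{\left(-10\right) 2}\right) = 2761 - \left(- \frac{499}{24} + \frac{1606}{-20}\right) = 2761 - \left(- \frac{499}{24} + 1606 \left(- \frac{1}{20}\right)\right) = 2761 - \left(- \frac{499}{24} - \frac{803}{10}\right) = 2761 - - \frac{12131}{120} = 2761 + \frac{12131}{120} = \frac{343451}{120}$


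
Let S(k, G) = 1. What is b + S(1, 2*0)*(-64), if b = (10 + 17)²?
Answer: 665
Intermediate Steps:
b = 729 (b = 27² = 729)
b + S(1, 2*0)*(-64) = 729 + 1*(-64) = 729 - 64 = 665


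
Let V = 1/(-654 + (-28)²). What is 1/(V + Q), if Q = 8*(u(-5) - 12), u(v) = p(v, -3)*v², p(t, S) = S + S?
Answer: -130/168479 ≈ -0.00077161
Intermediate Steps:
p(t, S) = 2*S
u(v) = -6*v² (u(v) = (2*(-3))*v² = -6*v²)
V = 1/130 (V = 1/(-654 + 784) = 1/130 ≈ 0.0076923)
Q = -1296 (Q = 8*(-6*(-5)² - 12) = 8*(-6*25 - 12) = 8*(-150 - 12) = 8*(-162) = -1296)
1/(V + Q) = 1/(1/130 - 1296) = 1/(-168479/130) = -130/168479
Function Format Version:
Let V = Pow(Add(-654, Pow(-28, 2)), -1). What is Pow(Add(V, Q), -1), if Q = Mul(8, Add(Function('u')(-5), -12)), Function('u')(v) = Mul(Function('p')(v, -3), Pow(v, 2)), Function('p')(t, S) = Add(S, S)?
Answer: Rational(-130, 168479) ≈ -0.00077161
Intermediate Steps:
Function('p')(t, S) = Mul(2, S)
Function('u')(v) = Mul(-6, Pow(v, 2)) (Function('u')(v) = Mul(Mul(2, -3), Pow(v, 2)) = Mul(-6, Pow(v, 2)))
V = Rational(1, 130) (V = Pow(Add(-654, 784), -1) = Pow(130, -1) = Rational(1, 130) ≈ 0.0076923)
Q = -1296 (Q = Mul(8, Add(Mul(-6, Pow(-5, 2)), -12)) = Mul(8, Add(Mul(-6, 25), -12)) = Mul(8, Add(-150, -12)) = Mul(8, -162) = -1296)
Pow(Add(V, Q), -1) = Pow(Add(Rational(1, 130), -1296), -1) = Pow(Rational(-168479, 130), -1) = Rational(-130, 168479)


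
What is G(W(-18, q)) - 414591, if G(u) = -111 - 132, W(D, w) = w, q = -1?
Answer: -414834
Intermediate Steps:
G(u) = -243
G(W(-18, q)) - 414591 = -243 - 414591 = -414834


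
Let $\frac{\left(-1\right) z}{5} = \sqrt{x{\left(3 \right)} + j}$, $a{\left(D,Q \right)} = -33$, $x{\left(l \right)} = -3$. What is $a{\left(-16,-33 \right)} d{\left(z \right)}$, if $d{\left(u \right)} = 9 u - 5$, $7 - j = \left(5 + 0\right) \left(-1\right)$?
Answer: $4620$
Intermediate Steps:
$j = 12$ ($j = 7 - \left(5 + 0\right) \left(-1\right) = 7 - 5 \left(-1\right) = 7 - -5 = 7 + 5 = 12$)
$z = -15$ ($z = - 5 \sqrt{-3 + 12} = - 5 \sqrt{9} = \left(-5\right) 3 = -15$)
$d{\left(u \right)} = -5 + 9 u$
$a{\left(-16,-33 \right)} d{\left(z \right)} = - 33 \left(-5 + 9 \left(-15\right)\right) = - 33 \left(-5 - 135\right) = \left(-33\right) \left(-140\right) = 4620$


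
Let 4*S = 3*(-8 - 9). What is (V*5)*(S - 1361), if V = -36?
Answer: 247275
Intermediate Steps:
S = -51/4 (S = (3*(-8 - 9))/4 = (3*(-17))/4 = (¼)*(-51) = -51/4 ≈ -12.750)
(V*5)*(S - 1361) = (-36*5)*(-51/4 - 1361) = -180*(-5495/4) = 247275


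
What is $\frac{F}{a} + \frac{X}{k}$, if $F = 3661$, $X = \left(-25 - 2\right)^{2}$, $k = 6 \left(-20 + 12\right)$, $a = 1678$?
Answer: $- \frac{174589}{13424} \approx -13.006$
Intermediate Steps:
$k = -48$ ($k = 6 \left(-8\right) = -48$)
$X = 729$ ($X = \left(-27\right)^{2} = 729$)
$\frac{F}{a} + \frac{X}{k} = \frac{3661}{1678} + \frac{729}{-48} = 3661 \cdot \frac{1}{1678} + 729 \left(- \frac{1}{48}\right) = \frac{3661}{1678} - \frac{243}{16} = - \frac{174589}{13424}$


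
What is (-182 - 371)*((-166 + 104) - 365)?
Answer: 236131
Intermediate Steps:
(-182 - 371)*((-166 + 104) - 365) = -553*(-62 - 365) = -553*(-427) = 236131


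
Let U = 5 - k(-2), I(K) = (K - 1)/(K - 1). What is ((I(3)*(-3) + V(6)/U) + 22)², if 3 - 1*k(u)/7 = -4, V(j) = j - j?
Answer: 361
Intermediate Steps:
V(j) = 0
k(u) = 49 (k(u) = 21 - 7*(-4) = 21 + 28 = 49)
I(K) = 1 (I(K) = (-1 + K)/(-1 + K) = 1)
U = -44 (U = 5 - 1*49 = 5 - 49 = -44)
((I(3)*(-3) + V(6)/U) + 22)² = ((1*(-3) + 0/(-44)) + 22)² = ((-3 + 0*(-1/44)) + 22)² = ((-3 + 0) + 22)² = (-3 + 22)² = 19² = 361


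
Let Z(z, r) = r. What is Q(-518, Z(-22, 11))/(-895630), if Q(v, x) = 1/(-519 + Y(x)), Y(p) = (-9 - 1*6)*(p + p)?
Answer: 1/760389870 ≈ 1.3151e-9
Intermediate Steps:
Y(p) = -30*p (Y(p) = (-9 - 6)*(2*p) = -30*p)
Q(v, x) = 1/(-519 - 30*x)
Q(-518, Z(-22, 11))/(-895630) = -1/(519 + 30*11)/(-895630) = -1/(519 + 330)*(-1/895630) = -1/849*(-1/895630) = 1/760389870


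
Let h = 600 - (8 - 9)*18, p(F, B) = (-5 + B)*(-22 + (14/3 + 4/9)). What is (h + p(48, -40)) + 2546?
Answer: 3924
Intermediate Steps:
p(F, B) = 760/9 - 152*B/9 (p(F, B) = (-5 + B)*(-22 + (14*(⅓) + 4*(⅑))) = (-5 + B)*(-22 + (14/3 + 4/9)) = (-5 + B)*(-22 + 46/9) = (-5 + B)*(-152/9) = 760/9 - 152*B/9)
h = 618 (h = 600 - (-1)*18 = 600 - 1*(-18) = 600 + 18 = 618)
(h + p(48, -40)) + 2546 = (618 + (760/9 - 152/9*(-40))) + 2546 = (618 + (760/9 + 6080/9)) + 2546 = (618 + 760) + 2546 = 1378 + 2546 = 3924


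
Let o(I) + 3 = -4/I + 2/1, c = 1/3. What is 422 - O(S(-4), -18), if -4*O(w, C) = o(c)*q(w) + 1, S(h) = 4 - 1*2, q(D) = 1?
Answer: 419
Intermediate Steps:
c = 1/3 (c = 1*(1/3) = 1/3 ≈ 0.33333)
o(I) = -1 - 4/I (o(I) = -3 + (-4/I + 2/1) = -3 + (-4/I + 2*1) = -3 + (-4/I + 2) = -3 + (2 - 4/I) = -1 - 4/I)
S(h) = 2 (S(h) = 4 - 2 = 2)
O(w, C) = 3 (O(w, C) = -(((-4 - 1*1/3)/(1/3))*1 + 1)/4 = -((3*(-4 - 1/3))*1 + 1)/4 = -((3*(-13/3))*1 + 1)/4 = -(-13*1 + 1)/4 = -(-13 + 1)/4 = -1/4*(-12) = 3)
422 - O(S(-4), -18) = 422 - 1*3 = 422 - 3 = 419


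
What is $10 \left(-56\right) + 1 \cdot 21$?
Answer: $-539$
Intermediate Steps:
$10 \left(-56\right) + 1 \cdot 21 = -560 + 21 = -539$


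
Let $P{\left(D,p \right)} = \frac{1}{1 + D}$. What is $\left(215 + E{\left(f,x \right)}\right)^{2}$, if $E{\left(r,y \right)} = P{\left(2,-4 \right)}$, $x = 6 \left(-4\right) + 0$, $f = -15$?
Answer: $\frac{417316}{9} \approx 46368.0$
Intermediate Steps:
$x = -24$ ($x = -24 + 0 = -24$)
$E{\left(r,y \right)} = \frac{1}{3}$ ($E{\left(r,y \right)} = \frac{1}{1 + 2} = \frac{1}{3}$)
$\left(215 + E{\left(f,x \right)}\right)^{2} = \left(215 + \frac{1}{3}\right)^{2} = \left(\frac{646}{3}\right)^{2} = \frac{417316}{9}$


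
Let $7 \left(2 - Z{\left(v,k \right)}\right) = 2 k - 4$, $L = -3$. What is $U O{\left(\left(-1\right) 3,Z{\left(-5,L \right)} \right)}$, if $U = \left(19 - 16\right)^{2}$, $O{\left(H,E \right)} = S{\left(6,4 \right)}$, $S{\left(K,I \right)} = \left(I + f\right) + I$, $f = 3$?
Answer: $99$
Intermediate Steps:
$Z{\left(v,k \right)} = \frac{18}{7} - \frac{2 k}{7}$ ($Z{\left(v,k \right)} = 2 - \frac{2 k - 4}{7} = 2 - \frac{-4 + 2 k}{7} = 2 - \left(- \frac{4}{7} + \frac{2 k}{7}\right) = \frac{18}{7} - \frac{2 k}{7}$)
$S{\left(K,I \right)} = 3 + 2 I$ ($S{\left(K,I \right)} = \left(I + 3\right) + I = \left(3 + I\right) + I = 3 + 2 I$)
$O{\left(H,E \right)} = 11$ ($O{\left(H,E \right)} = 3 + 2 \cdot 4 = 3 + 8 = 11$)
$U = 9$ ($U = 3^{2} = 9$)
$U O{\left(\left(-1\right) 3,Z{\left(-5,L \right)} \right)} = 9 \cdot 11 = 99$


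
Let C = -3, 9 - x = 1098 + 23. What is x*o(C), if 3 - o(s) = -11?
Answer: -15568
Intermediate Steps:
x = -1112 (x = 9 - (1098 + 23) = 9 - 1*1121 = 9 - 1121 = -1112)
o(s) = 14 (o(s) = 3 - 1*(-11) = 3 + 11 = 14)
x*o(C) = -1112*14 = -15568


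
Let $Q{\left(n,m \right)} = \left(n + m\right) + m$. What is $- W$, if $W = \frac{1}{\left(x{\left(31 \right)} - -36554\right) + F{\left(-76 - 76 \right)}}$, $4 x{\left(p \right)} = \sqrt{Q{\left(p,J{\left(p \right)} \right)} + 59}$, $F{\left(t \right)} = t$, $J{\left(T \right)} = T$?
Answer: $- \frac{72804}{2650211189} + \frac{\sqrt{38}}{2650211189} \approx -2.7469 \cdot 10^{-5}$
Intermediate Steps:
$Q{\left(n,m \right)} = n + 2 m$ ($Q{\left(n,m \right)} = \left(m + n\right) + m = n + 2 m$)
$x{\left(p \right)} = \frac{\sqrt{59 + 3 p}}{4}$ ($x{\left(p \right)} = \frac{\sqrt{\left(p + 2 p\right) + 59}}{4} = \frac{\sqrt{3 p + 59}}{4} = \frac{\sqrt{59 + 3 p}}{4}$)
$W = \frac{1}{36402 + \frac{\sqrt{38}}{2}}$ ($W = \frac{1}{\left(\frac{\sqrt{59 + 3 \cdot 31}}{4} - -36554\right) - 152} = \frac{1}{\left(\frac{\sqrt{59 + 93}}{4} + 36554\right) - 152} = \frac{1}{\left(\frac{\sqrt{152}}{4} + 36554\right) - 152} = \frac{1}{\left(\frac{2 \sqrt{38}}{4} + 36554\right) - 152} = \frac{1}{\left(\frac{\sqrt{38}}{2} + 36554\right) - 152} = \frac{1}{\left(36554 + \frac{\sqrt{38}}{2}\right) - 152} = \frac{1}{36402 + \frac{\sqrt{38}}{2}} \approx 2.7469 \cdot 10^{-5}$)
$- W = - (\frac{72804}{2650211189} - \frac{\sqrt{38}}{2650211189}) = - \frac{72804}{2650211189} + \frac{\sqrt{38}}{2650211189}$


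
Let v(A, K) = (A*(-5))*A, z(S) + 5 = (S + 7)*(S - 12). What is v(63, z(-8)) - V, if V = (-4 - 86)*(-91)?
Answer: -28035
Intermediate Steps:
V = 8190 (V = -90*(-91) = 8190)
z(S) = -5 + (-12 + S)*(7 + S) (z(S) = -5 + (S + 7)*(S - 12) = -5 + (7 + S)*(-12 + S) = -5 + (-12 + S)*(7 + S))
v(A, K) = -5*A**2 (v(A, K) = (-5*A)*A = -5*A**2)
v(63, z(-8)) - V = -5*63**2 - 1*8190 = -5*3969 - 8190 = -19845 - 8190 = -28035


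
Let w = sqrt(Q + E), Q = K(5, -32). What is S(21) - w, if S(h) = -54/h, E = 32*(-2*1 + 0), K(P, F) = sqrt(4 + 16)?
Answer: -18/7 - I*sqrt(64 - 2*sqrt(5)) ≈ -2.5714 - 7.7154*I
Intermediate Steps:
K(P, F) = 2*sqrt(5) (K(P, F) = sqrt(20) = 2*sqrt(5))
Q = 2*sqrt(5) ≈ 4.4721
E = -64 (E = 32*(-2 + 0) = 32*(-2) = -64)
w = sqrt(-64 + 2*sqrt(5)) (w = sqrt(2*sqrt(5) - 64) = sqrt(-64 + 2*sqrt(5)) ≈ 7.7154*I)
S(21) - w = -54/21 - sqrt(-64 + 2*sqrt(5)) = -54*1/21 - sqrt(-64 + 2*sqrt(5)) = -18/7 - sqrt(-64 + 2*sqrt(5))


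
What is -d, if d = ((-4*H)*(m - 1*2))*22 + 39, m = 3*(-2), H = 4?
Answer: -2855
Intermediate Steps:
m = -6
d = 2855 (d = ((-4*4)*(-6 - 1*2))*22 + 39 = -16*(-6 - 2)*22 + 39 = -16*(-8)*22 + 39 = 128*22 + 39 = 2816 + 39 = 2855)
-d = -1*2855 = -2855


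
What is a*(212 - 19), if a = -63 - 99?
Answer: -31266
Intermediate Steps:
a = -162
a*(212 - 19) = -162*(212 - 19) = -162*193 = -31266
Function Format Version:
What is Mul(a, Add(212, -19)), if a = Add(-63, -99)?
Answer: -31266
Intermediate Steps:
a = -162
Mul(a, Add(212, -19)) = Mul(-162, Add(212, -19)) = Mul(-162, 193) = -31266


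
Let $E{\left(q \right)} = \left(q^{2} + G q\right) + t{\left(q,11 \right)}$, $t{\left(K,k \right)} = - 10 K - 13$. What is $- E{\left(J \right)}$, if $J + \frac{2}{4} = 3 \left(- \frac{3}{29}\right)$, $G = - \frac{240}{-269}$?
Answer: $\frac{4490987}{904916} \approx 4.9629$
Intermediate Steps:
$t{\left(K,k \right)} = -13 - 10 K$
$G = \frac{240}{269}$ ($G = \left(-240\right) \left(- \frac{1}{269}\right) = \frac{240}{269} \approx 0.89219$)
$J = - \frac{47}{58}$ ($J = - \frac{1}{2} + 3 \left(- \frac{3}{29}\right) = - \frac{1}{2} - \frac{9}{29} = - \frac{47}{58} \approx -0.81034$)
$E{\left(q \right)} = -13 + q^{2} - \frac{2450 q}{269}$ ($E{\left(q \right)} = \left(q^{2} + \frac{240 q}{269}\right) - \left(13 + 10 q\right) = -13 + q^{2} - \frac{2450 q}{269}$)
$- E{\left(J \right)} = - (-13 + \left(- \frac{47}{58}\right)^{2} - - \frac{57575}{7801}) = - (-13 + \frac{2209}{3364} + \frac{57575}{7801}) = \left(-1\right) \left(- \frac{4490987}{904916}\right) = \frac{4490987}{904916}$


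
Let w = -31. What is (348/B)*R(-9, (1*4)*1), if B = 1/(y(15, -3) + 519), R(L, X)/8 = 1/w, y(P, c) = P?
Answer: -1486656/31 ≈ -47957.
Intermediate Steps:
R(L, X) = -8/31 (R(L, X) = 8/(-31) = 8*(-1/31) = -8/31)
B = 1/534 (B = 1/(15 + 519) = 1/534 ≈ 0.0018727)
(348/B)*R(-9, (1*4)*1) = (348/(1/534))*(-8/31) = (348*534)*(-8/31) = 185832*(-8/31) = -1486656/31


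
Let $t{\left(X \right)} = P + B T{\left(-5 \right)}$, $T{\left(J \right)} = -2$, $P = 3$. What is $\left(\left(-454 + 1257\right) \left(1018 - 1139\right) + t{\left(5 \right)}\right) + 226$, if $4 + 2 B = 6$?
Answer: $-96936$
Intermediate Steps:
$B = 1$ ($B = -2 + \frac{1}{2} \cdot 6 = -2 + 3 = 1$)
$t{\left(X \right)} = 1$ ($t{\left(X \right)} = 3 + 1 \left(-2\right) = 3 - 2 = 1$)
$\left(\left(-454 + 1257\right) \left(1018 - 1139\right) + t{\left(5 \right)}\right) + 226 = \left(\left(-454 + 1257\right) \left(1018 - 1139\right) + 1\right) + 226 = \left(803 \left(-121\right) + 1\right) + 226 = \left(-97163 + 1\right) + 226 = -97162 + 226 = -96936$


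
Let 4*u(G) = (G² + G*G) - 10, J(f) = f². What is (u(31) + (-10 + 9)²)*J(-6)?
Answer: 17244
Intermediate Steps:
u(G) = -5/2 + G²/2 (u(G) = ((G² + G*G) - 10)/4 = ((G² + G²) - 10)/4 = (2*G² - 10)/4 = (-10 + 2*G²)/4 = -5/2 + G²/2)
(u(31) + (-10 + 9)²)*J(-6) = ((-5/2 + (½)*31²) + (-10 + 9)²)*(-6)² = ((-5/2 + (½)*961) + (-1)²)*36 = ((-5/2 + 961/2) + 1)*36 = (478 + 1)*36 = 479*36 = 17244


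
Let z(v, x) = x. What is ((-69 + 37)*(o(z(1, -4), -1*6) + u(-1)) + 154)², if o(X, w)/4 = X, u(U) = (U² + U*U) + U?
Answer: 401956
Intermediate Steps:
u(U) = U + 2*U² (u(U) = (U² + U²) + U = 2*U² + U = U + 2*U²)
o(X, w) = 4*X
((-69 + 37)*(o(z(1, -4), -1*6) + u(-1)) + 154)² = ((-69 + 37)*(4*(-4) - (1 + 2*(-1))) + 154)² = (-32*(-16 - (1 - 2)) + 154)² = (-32*(-16 - 1*(-1)) + 154)² = (-32*(-16 + 1) + 154)² = (-32*(-15) + 154)² = (480 + 154)² = 634² = 401956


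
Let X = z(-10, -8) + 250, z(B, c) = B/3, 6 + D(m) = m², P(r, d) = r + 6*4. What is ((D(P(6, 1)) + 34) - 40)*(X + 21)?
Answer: 237688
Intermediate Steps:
P(r, d) = 24 + r (P(r, d) = r + 24 = 24 + r)
D(m) = -6 + m²
z(B, c) = B/3 (z(B, c) = B*(⅓) = B/3)
X = 740/3 (X = (⅓)*(-10) + 250 = -10/3 + 250 = 740/3 ≈ 246.67)
((D(P(6, 1)) + 34) - 40)*(X + 21) = (((-6 + (24 + 6)²) + 34) - 40)*(740/3 + 21) = (((-6 + 30²) + 34) - 40)*(803/3) = (((-6 + 900) + 34) - 40)*(803/3) = ((894 + 34) - 40)*(803/3) = (928 - 40)*(803/3) = 888*(803/3) = 237688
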